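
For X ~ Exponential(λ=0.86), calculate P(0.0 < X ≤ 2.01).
0.822467

We have X ~ Exponential(λ=0.86).

To find P(0.0 < X ≤ 2.01), we use:
P(0.0 < X ≤ 2.01) = P(X ≤ 2.01) - P(X ≤ 0.0)
                 = F(2.01) - F(0.0)
                 = 0.822467 - 0.000000
                 = 0.822467

So there's approximately a 82.2% chance that X falls in this range.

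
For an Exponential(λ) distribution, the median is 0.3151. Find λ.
λ = 2.1998

For X ~ Exponential(λ), the CDF is F(x) = 1 - e^(-λx).
The median m satisfies F(m) = 0.5:
1 - e^(-λm) = 0.5
e^(-λm) = 0.5
λm = ln(2)
m = ln(2) / λ

Given m = 0.3151:
λ = ln(2) / 0.3151 = 0.693147 / 0.3151 = 2.1998

Verification: ln(2) / 2.1998 = 0.3151 ✓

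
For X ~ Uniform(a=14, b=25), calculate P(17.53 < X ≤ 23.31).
0.525455

We have X ~ Uniform(a=14, b=25).

To find P(17.53 < X ≤ 23.31), we use:
P(17.53 < X ≤ 23.31) = P(X ≤ 23.31) - P(X ≤ 17.53)
                 = F(23.31) - F(17.53)
                 = 0.846364 - 0.320909
                 = 0.525455

So there's approximately a 52.5% chance that X falls in this range.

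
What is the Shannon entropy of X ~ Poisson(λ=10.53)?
2.5877 nats

We have X ~ Poisson(λ=10.53).

The Shannon entropy measures the uncertainty or information content of the distribution.

For a Poisson distribution with λ=10.53:
H(X) = 2.5877 nats

(In bits, this would be 3.7333 bits.)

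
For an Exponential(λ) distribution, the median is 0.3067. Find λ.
λ = 2.2600

For X ~ Exponential(λ), the CDF is F(x) = 1 - e^(-λx).
The median m satisfies F(m) = 0.5:
1 - e^(-λm) = 0.5
e^(-λm) = 0.5
λm = ln(2)
m = ln(2) / λ

Given m = 0.3067:
λ = ln(2) / 0.3067 = 0.693147 / 0.3067 = 2.2600

Verification: ln(2) / 2.2600 = 0.3067 ✓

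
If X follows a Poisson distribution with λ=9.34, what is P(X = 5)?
0.052029

We have X ~ Poisson(λ=9.34).

For a Poisson distribution, the PMF gives us the probability of each outcome.

Using the PMF formula:
P(X = 5) = 0.052029

Rounded to 4 decimal places: 0.0520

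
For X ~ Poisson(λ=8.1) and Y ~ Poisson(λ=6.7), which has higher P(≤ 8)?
Y has higher probability (P(Y ≤ 8) = 0.7673 > P(X ≤ 8) = 0.5786)

Compute P(≤ 8) for each distribution:

X ~ Poisson(λ=8.1):
P(X ≤ 8) = 0.5786

Y ~ Poisson(λ=6.7):
P(Y ≤ 8) = 0.7673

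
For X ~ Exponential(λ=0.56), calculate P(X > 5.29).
0.051695

We have X ~ Exponential(λ=0.56).

P(X > 5.29) = 1 - P(X ≤ 5.29)
                = 1 - F(5.29)
                = 1 - 0.948305
                = 0.051695

So there's approximately a 5.2% chance that X exceeds 5.29.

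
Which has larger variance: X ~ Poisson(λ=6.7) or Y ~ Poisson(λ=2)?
X has larger variance (6.7000 > 2.0000)

Compute the variance for each distribution:

X ~ Poisson(λ=6.7):
Var(X) = 6.7000

Y ~ Poisson(λ=2):
Var(Y) = 2.0000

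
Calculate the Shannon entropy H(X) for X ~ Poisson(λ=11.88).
2.6490 nats

We have X ~ Poisson(λ=11.88).

The Shannon entropy measures the uncertainty or information content of the distribution.

For a Poisson distribution with λ=11.88:
H(X) = 2.6490 nats

(In bits, this would be 3.8217 bits.)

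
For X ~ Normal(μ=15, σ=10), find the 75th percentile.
21.7449

We have X ~ Normal(μ=15, σ=10).

We want to find x such that P(X ≤ x) = 0.75.

This is the 75th percentile, which means 75% of values fall below this point.

Using the inverse CDF (quantile function):
x = F⁻¹(0.75) = 21.7449

Verification: P(X ≤ 21.7449) = 0.75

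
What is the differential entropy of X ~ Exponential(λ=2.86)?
-0.0508 nats

We have X ~ Exponential(λ=2.86).

The differential entropy measures the uncertainty or information content of the distribution.

For an Exponential distribution with λ=2.86:
h(X) = -0.0508 nats

(In bits, this would be -0.0733 bits.)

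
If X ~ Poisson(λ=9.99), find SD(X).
3.1607

We have X ~ Poisson(λ=9.99).

For a Poisson distribution with λ=9.99:
σ = √Var(X) = 3.1607

The standard deviation is the square root of the variance.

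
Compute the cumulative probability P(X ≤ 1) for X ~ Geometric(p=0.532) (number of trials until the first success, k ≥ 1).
0.532000

We have X ~ Geometric(p=0.532) (number of trials until the first success, k ≥ 1).

The CDF gives us P(X ≤ k).

Using the CDF:
P(X ≤ 1) = 0.532000

This means there's approximately a 53.2% chance that X is at most 1.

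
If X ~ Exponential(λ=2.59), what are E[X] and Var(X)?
E[X] = 0.3861, Var(X) = 0.1491

We have X ~ Exponential(λ=2.59).

For an Exponential distribution with λ=2.59:

Expected value:
E[X] = 0.3861

Variance:
Var(X) = 0.1491

Standard deviation:
σ = √Var(X) = 0.3861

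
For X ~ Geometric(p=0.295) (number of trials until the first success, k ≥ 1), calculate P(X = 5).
0.072875

We have X ~ Geometric(p=0.295) (number of trials until the first success, k ≥ 1).

For a Geometric distribution, the PMF gives us the probability of each outcome.

Using the PMF formula:
P(X = 5) = 0.072875

Rounded to 4 decimal places: 0.0729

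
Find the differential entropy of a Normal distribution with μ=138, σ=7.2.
3.3930 nats

We have X ~ Normal(μ=138, σ=7.2).

The differential entropy measures the uncertainty or information content of the distribution.

For a Normal distribution with μ=138, σ=7.2:
h(X) = 3.3930 nats

(In bits, this would be 4.8951 bits.)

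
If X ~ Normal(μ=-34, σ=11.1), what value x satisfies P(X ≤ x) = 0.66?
-29.4217

We have X ~ Normal(μ=-34, σ=11.1).

We want to find x such that P(X ≤ x) = 0.66.

This is the 66th percentile, which means 66% of values fall below this point.

Using the inverse CDF (quantile function):
x = F⁻¹(0.66) = -29.4217

Verification: P(X ≤ -29.4217) = 0.66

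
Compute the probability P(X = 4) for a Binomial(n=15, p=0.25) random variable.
0.225199

We have X ~ Binomial(n=15, p=0.25).

For a Binomial distribution, the PMF gives us the probability of each outcome.

Using the PMF formula:
P(X = 4) = 0.225199

Rounded to 4 decimal places: 0.2252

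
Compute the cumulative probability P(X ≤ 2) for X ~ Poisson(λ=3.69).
0.287129

We have X ~ Poisson(λ=3.69).

The CDF gives us P(X ≤ k).

Using the CDF:
P(X ≤ 2) = 0.287129

This means there's approximately a 28.7% chance that X is at most 2.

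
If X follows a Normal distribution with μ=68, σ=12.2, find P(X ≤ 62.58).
0.328426

We have X ~ Normal(μ=68, σ=12.2).

The CDF gives us P(X ≤ k).

Using the CDF:
P(X ≤ 62.58) = 0.328426

This means there's approximately a 32.8% chance that X is at most 62.58.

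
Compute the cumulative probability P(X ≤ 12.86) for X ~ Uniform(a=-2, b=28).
0.495333

We have X ~ Uniform(a=-2, b=28).

The CDF gives us P(X ≤ k).

Using the CDF:
P(X ≤ 12.86) = 0.495333

This means there's approximately a 49.5% chance that X is at most 12.86.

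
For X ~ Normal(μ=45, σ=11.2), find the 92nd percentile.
60.7368

We have X ~ Normal(μ=45, σ=11.2).

We want to find x such that P(X ≤ x) = 0.92.

This is the 92nd percentile, which means 92% of values fall below this point.

Using the inverse CDF (quantile function):
x = F⁻¹(0.92) = 60.7368

Verification: P(X ≤ 60.7368) = 0.92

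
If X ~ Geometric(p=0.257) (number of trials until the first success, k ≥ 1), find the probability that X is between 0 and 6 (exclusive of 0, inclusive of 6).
0.831759

We have X ~ Geometric(p=0.257) (number of trials until the first success, k ≥ 1).

To find P(0 < X ≤ 6), we use:
P(0 < X ≤ 6) = P(X ≤ 6) - P(X ≤ 0)
                 = F(6) - F(0)
                 = 0.831759 - 0.000000
                 = 0.831759

So there's approximately a 83.2% chance that X falls in this range.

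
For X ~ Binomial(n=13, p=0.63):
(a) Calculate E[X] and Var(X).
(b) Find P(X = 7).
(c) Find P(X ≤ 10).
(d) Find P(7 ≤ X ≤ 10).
(a) E[X] = 8.1900, Var(X) = 3.0303
(b) P(X = 7) = 0.173425
(c) P(X ≤ 10) = 0.912475
(d) P(7 ≤ X ≤ 10) = 0.747075

We have X ~ Binomial(n=13, p=0.63).

(a) Moments:
E[X] = 8.1900
Var(X) = 3.0303
σ = √Var(X) = 1.7408

(b) Point probability using PMF:
P(X = 7) = 0.173425

(c) Cumulative probability using CDF:
P(X ≤ 10) = F(10) = 0.912475

(d) Range probability:
P(7 ≤ X ≤ 10) = P(X ≤ 10) - P(X ≤ 6)
                   = F(10) - F(6)
                   = 0.912475 - 0.165400
                   = 0.747075

This means approximately 74.7% of outcomes fall in the interval [7, 10].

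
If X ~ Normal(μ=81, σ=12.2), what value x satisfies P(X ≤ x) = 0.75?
89.2288

We have X ~ Normal(μ=81, σ=12.2).

We want to find x such that P(X ≤ x) = 0.75.

This is the 75th percentile, which means 75% of values fall below this point.

Using the inverse CDF (quantile function):
x = F⁻¹(0.75) = 89.2288

Verification: P(X ≤ 89.2288) = 0.75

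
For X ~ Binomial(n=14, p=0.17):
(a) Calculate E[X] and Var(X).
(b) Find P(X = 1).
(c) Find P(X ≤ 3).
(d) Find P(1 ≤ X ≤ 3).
(a) E[X] = 2.3800, Var(X) = 1.9754
(b) P(X = 1) = 0.211151
(c) P(X ≤ 3) = 0.796204
(d) P(1 ≤ X ≤ 3) = 0.722568

We have X ~ Binomial(n=14, p=0.17).

(a) Moments:
E[X] = 2.3800
Var(X) = 1.9754
σ = √Var(X) = 1.4055

(b) Point probability using PMF:
P(X = 1) = 0.211151

(c) Cumulative probability using CDF:
P(X ≤ 3) = F(3) = 0.796204

(d) Range probability:
P(1 ≤ X ≤ 3) = P(X ≤ 3) - P(X ≤ 0)
                   = F(3) - F(0)
                   = 0.796204 - 0.073637
                   = 0.722568

This means approximately 72.3% of outcomes fall in the interval [1, 3].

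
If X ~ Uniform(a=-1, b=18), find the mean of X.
8.5000

We have X ~ Uniform(a=-1, b=18).

For a Uniform distribution with a=-1, b=18:
E[X] = 8.5000

This is the expected (average) value of X.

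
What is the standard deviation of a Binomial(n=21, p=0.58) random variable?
2.2618

We have X ~ Binomial(n=21, p=0.58).

For a Binomial distribution with n=21, p=0.58:
σ = √Var(X) = 2.2618

The standard deviation is the square root of the variance.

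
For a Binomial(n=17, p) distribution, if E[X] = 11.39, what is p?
p = 0.67

For a Binomial(n, p) distribution:
E[X] = n × p

Given n = 17 and E[X] = 11.39:
11.39 = 17 × p
p = 11.39 / 17 = 0.67

Verification: Binomial(17, 0.67) has E[X] = 11.39 ✓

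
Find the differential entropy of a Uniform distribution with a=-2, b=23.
3.2189 nats

We have X ~ Uniform(a=-2, b=23).

The differential entropy measures the uncertainty or information content of the distribution.

For a Uniform distribution with a=-2, b=23:
h(X) = 3.2189 nats

(In bits, this would be 4.6439 bits.)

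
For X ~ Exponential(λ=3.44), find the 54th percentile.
0.2257

We have X ~ Exponential(λ=3.44).

We want to find x such that P(X ≤ x) = 0.54.

This is the 54th percentile, which means 54% of values fall below this point.

Using the inverse CDF (quantile function):
x = F⁻¹(0.54) = 0.2257

Verification: P(X ≤ 0.2257) = 0.54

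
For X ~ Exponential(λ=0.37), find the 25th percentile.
0.7775

We have X ~ Exponential(λ=0.37).

We want to find x such that P(X ≤ x) = 0.25.

This is the 25th percentile, which means 25% of values fall below this point.

Using the inverse CDF (quantile function):
x = F⁻¹(0.25) = 0.7775

Verification: P(X ≤ 0.7775) = 0.25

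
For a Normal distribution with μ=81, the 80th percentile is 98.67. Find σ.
σ = 20.9952

For X ~ Normal(μ, σ), the p-th percentile satisfies x = μ + z_p × σ,
where z_p = Φ⁻¹(p) is the standard normal quantile.

Step 1: z_{0.8} = Φ⁻¹(0.8) = 0.8416

Step 2: Solve for σ:
98.67 = 81 + 0.8416 × σ
σ = (98.67 - 81) / 0.8416
σ = 17.67 / 0.8416
σ = 20.9952

Verification: μ + z × σ = 81 + 0.8416 × 20.9952 = 98.67 ✓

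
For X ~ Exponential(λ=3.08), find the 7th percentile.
0.0236

We have X ~ Exponential(λ=3.08).

We want to find x such that P(X ≤ x) = 0.07.

This is the 7th percentile, which means 7% of values fall below this point.

Using the inverse CDF (quantile function):
x = F⁻¹(0.07) = 0.0236

Verification: P(X ≤ 0.0236) = 0.07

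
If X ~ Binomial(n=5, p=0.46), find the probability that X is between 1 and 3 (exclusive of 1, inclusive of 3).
0.617026

We have X ~ Binomial(n=5, p=0.46).

To find P(1 < X ≤ 3), we use:
P(1 < X ≤ 3) = P(X ≤ 3) - P(X ≤ 1)
                 = F(3) - F(1)
                 = 0.858512 - 0.241487
                 = 0.617026

So there's approximately a 61.7% chance that X falls in this range.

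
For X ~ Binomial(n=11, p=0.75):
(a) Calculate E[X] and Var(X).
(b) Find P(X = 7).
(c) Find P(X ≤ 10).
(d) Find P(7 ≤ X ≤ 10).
(a) E[X] = 8.2500, Var(X) = 2.0625
(b) P(X = 7) = 0.172069
(c) P(X ≤ 10) = 0.957765
(d) P(7 ≤ X ≤ 10) = 0.843138

We have X ~ Binomial(n=11, p=0.75).

(a) Moments:
E[X] = 8.2500
Var(X) = 2.0625
σ = √Var(X) = 1.4361

(b) Point probability using PMF:
P(X = 7) = 0.172069

(c) Cumulative probability using CDF:
P(X ≤ 10) = F(10) = 0.957765

(d) Range probability:
P(7 ≤ X ≤ 10) = P(X ≤ 10) - P(X ≤ 6)
                   = F(10) - F(6)
                   = 0.957765 - 0.114626
                   = 0.843138

This means approximately 84.3% of outcomes fall in the interval [7, 10].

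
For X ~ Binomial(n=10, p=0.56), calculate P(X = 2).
0.019825

We have X ~ Binomial(n=10, p=0.56).

For a Binomial distribution, the PMF gives us the probability of each outcome.

Using the PMF formula:
P(X = 2) = 0.019825

Rounded to 4 decimal places: 0.0198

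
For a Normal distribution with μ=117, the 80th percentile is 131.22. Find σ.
σ = 16.8960

For X ~ Normal(μ, σ), the p-th percentile satisfies x = μ + z_p × σ,
where z_p = Φ⁻¹(p) is the standard normal quantile.

Step 1: z_{0.8} = Φ⁻¹(0.8) = 0.8416

Step 2: Solve for σ:
131.22 = 117 + 0.8416 × σ
σ = (131.22 - 117) / 0.8416
σ = 14.22 / 0.8416
σ = 16.8960

Verification: μ + z × σ = 117 + 0.8416 × 16.8960 = 131.22 ✓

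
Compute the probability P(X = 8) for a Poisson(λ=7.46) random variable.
0.136947

We have X ~ Poisson(λ=7.46).

For a Poisson distribution, the PMF gives us the probability of each outcome.

Using the PMF formula:
P(X = 8) = 0.136947

Rounded to 4 decimal places: 0.1369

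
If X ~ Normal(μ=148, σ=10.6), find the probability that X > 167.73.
0.031349

We have X ~ Normal(μ=148, σ=10.6).

P(X > 167.73) = 1 - P(X ≤ 167.73)
                = 1 - F(167.73)
                = 1 - 0.968651
                = 0.031349

So there's approximately a 3.1% chance that X exceeds 167.73.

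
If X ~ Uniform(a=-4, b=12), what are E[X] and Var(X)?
E[X] = 4.0000, Var(X) = 21.3333

We have X ~ Uniform(a=-4, b=12).

For a Uniform distribution with a=-4, b=12:

Expected value:
E[X] = 4.0000

Variance:
Var(X) = 21.3333

Standard deviation:
σ = √Var(X) = 4.6188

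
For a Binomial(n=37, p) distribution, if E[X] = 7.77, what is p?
p = 0.21

For a Binomial(n, p) distribution:
E[X] = n × p

Given n = 37 and E[X] = 7.77:
7.77 = 37 × p
p = 7.77 / 37 = 0.21

Verification: Binomial(37, 0.21) has E[X] = 7.77 ✓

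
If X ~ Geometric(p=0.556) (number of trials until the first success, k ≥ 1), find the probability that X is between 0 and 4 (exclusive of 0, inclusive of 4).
0.961137

We have X ~ Geometric(p=0.556) (number of trials until the first success, k ≥ 1).

To find P(0 < X ≤ 4), we use:
P(0 < X ≤ 4) = P(X ≤ 4) - P(X ≤ 0)
                 = F(4) - F(0)
                 = 0.961137 - 0.000000
                 = 0.961137

So there's approximately a 96.1% chance that X falls in this range.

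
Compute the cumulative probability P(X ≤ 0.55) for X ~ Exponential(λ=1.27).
0.502669

We have X ~ Exponential(λ=1.27).

The CDF gives us P(X ≤ k).

Using the CDF:
P(X ≤ 0.55) = 0.502669

This means there's approximately a 50.3% chance that X is at most 0.55.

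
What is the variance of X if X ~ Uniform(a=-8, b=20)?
65.3333

We have X ~ Uniform(a=-8, b=20).

For a Uniform distribution with a=-8, b=20:
Var(X) = 65.3333

The variance measures the spread of the distribution around the mean.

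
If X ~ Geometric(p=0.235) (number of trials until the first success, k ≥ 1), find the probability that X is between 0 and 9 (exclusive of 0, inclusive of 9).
0.910267

We have X ~ Geometric(p=0.235) (number of trials until the first success, k ≥ 1).

To find P(0 < X ≤ 9), we use:
P(0 < X ≤ 9) = P(X ≤ 9) - P(X ≤ 0)
                 = F(9) - F(0)
                 = 0.910267 - 0.000000
                 = 0.910267

So there's approximately a 91.0% chance that X falls in this range.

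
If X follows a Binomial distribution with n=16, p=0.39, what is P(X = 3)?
0.053786

We have X ~ Binomial(n=16, p=0.39).

For a Binomial distribution, the PMF gives us the probability of each outcome.

Using the PMF formula:
P(X = 3) = 0.053786

Rounded to 4 decimal places: 0.0538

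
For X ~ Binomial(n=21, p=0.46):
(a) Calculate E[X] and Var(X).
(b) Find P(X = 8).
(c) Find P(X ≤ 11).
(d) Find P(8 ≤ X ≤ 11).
(a) E[X] = 9.6600, Var(X) = 5.2164
(b) P(X = 8) = 0.135433
(c) P(X ≤ 11) = 0.790012
(d) P(8 ≤ X ≤ 11) = 0.617535

We have X ~ Binomial(n=21, p=0.46).

(a) Moments:
E[X] = 9.6600
Var(X) = 5.2164
σ = √Var(X) = 2.2839

(b) Point probability using PMF:
P(X = 8) = 0.135433

(c) Cumulative probability using CDF:
P(X ≤ 11) = F(11) = 0.790012

(d) Range probability:
P(8 ≤ X ≤ 11) = P(X ≤ 11) - P(X ≤ 7)
                   = F(11) - F(7)
                   = 0.790012 - 0.172478
                   = 0.617535

This means approximately 61.8% of outcomes fall in the interval [8, 11].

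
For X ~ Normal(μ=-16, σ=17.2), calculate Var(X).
295.8400

We have X ~ Normal(μ=-16, σ=17.2).

For a Normal distribution with μ=-16, σ=17.2:
Var(X) = 295.8400

The variance measures the spread of the distribution around the mean.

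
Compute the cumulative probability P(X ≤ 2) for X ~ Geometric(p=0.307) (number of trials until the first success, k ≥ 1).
0.519751

We have X ~ Geometric(p=0.307) (number of trials until the first success, k ≥ 1).

The CDF gives us P(X ≤ k).

Using the CDF:
P(X ≤ 2) = 0.519751

This means there's approximately a 52.0% chance that X is at most 2.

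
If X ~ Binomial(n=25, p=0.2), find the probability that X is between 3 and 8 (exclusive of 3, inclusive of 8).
0.719232

We have X ~ Binomial(n=25, p=0.2).

To find P(3 < X ≤ 8), we use:
P(3 < X ≤ 8) = P(X ≤ 8) - P(X ≤ 3)
                 = F(8) - F(3)
                 = 0.953226 - 0.233993
                 = 0.719232

So there's approximately a 71.9% chance that X falls in this range.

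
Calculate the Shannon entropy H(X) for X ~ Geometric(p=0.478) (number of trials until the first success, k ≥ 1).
1.4481 nats

We have X ~ Geometric(p=0.478) (number of trials until the first success, k ≥ 1).

The Shannon entropy measures the uncertainty or information content of the distribution.

For a Geometric distribution with p=0.478 (number of trials until the first success, k ≥ 1):
H(X) = 1.4481 nats

(In bits, this would be 2.0891 bits.)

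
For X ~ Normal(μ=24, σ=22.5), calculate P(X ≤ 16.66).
0.372128

We have X ~ Normal(μ=24, σ=22.5).

The CDF gives us P(X ≤ k).

Using the CDF:
P(X ≤ 16.66) = 0.372128

This means there's approximately a 37.2% chance that X is at most 16.66.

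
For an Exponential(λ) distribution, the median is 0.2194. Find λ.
λ = 3.1593

For X ~ Exponential(λ), the CDF is F(x) = 1 - e^(-λx).
The median m satisfies F(m) = 0.5:
1 - e^(-λm) = 0.5
e^(-λm) = 0.5
λm = ln(2)
m = ln(2) / λ

Given m = 0.2194:
λ = ln(2) / 0.2194 = 0.693147 / 0.2194 = 3.1593

Verification: ln(2) / 3.1593 = 0.2194 ✓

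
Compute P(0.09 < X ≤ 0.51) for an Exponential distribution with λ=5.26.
0.554496

We have X ~ Exponential(λ=5.26).

To find P(0.09 < X ≤ 0.51), we use:
P(0.09 < X ≤ 0.51) = P(X ≤ 0.51) - P(X ≤ 0.09)
                 = F(0.51) - F(0.09)
                 = 0.931615 - 0.377119
                 = 0.554496

So there's approximately a 55.4% chance that X falls in this range.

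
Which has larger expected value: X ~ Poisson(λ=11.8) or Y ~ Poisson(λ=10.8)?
X has larger mean (11.8000 > 10.8000)

Compute the expected value for each distribution:

X ~ Poisson(λ=11.8):
E[X] = 11.8000

Y ~ Poisson(λ=10.8):
E[Y] = 10.8000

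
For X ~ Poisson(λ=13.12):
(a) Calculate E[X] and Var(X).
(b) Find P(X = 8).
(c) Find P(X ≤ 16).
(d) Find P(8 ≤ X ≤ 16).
(a) E[X] = 13.1200, Var(X) = 13.1200
(b) P(X = 8) = 0.043652
(c) P(X ≤ 16) = 0.826748
(d) P(8 ≤ X ≤ 16) = 0.776005

We have X ~ Poisson(λ=13.12).

(a) Moments:
E[X] = 13.1200
Var(X) = 13.1200
σ = √Var(X) = 3.6222

(b) Point probability using PMF:
P(X = 8) = 0.043652

(c) Cumulative probability using CDF:
P(X ≤ 16) = F(16) = 0.826748

(d) Range probability:
P(8 ≤ X ≤ 16) = P(X ≤ 16) - P(X ≤ 7)
                   = F(16) - F(7)
                   = 0.826748 - 0.050743
                   = 0.776005

This means approximately 77.6% of outcomes fall in the interval [8, 16].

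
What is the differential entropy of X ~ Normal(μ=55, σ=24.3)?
4.6094 nats

We have X ~ Normal(μ=55, σ=24.3).

The differential entropy measures the uncertainty or information content of the distribution.

For a Normal distribution with μ=55, σ=24.3:
h(X) = 4.6094 nats

(In bits, this would be 6.6500 bits.)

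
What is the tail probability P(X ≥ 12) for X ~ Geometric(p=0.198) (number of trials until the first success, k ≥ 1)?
0.088291

We have X ~ Geometric(p=0.198) (number of trials until the first success, k ≥ 1).

For discrete distributions, P(X ≥ 12) = 1 - P(X ≤ 11).

P(X ≤ 11) = 0.911709
P(X ≥ 12) = 1 - 0.911709 = 0.088291

So there's approximately a 8.8% chance that X is at least 12.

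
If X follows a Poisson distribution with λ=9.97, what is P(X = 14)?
0.051453

We have X ~ Poisson(λ=9.97).

For a Poisson distribution, the PMF gives us the probability of each outcome.

Using the PMF formula:
P(X = 14) = 0.051453

Rounded to 4 decimal places: 0.0515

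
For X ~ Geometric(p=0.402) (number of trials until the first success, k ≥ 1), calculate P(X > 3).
0.213847

We have X ~ Geometric(p=0.402) (number of trials until the first success, k ≥ 1).

P(X > 3) = 1 - P(X ≤ 3)
                = 1 - F(3)
                = 1 - 0.786153
                = 0.213847

So there's approximately a 21.4% chance that X exceeds 3.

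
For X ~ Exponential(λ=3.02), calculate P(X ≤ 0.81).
0.913378

We have X ~ Exponential(λ=3.02).

The CDF gives us P(X ≤ k).

Using the CDF:
P(X ≤ 0.81) = 0.913378

This means there's approximately a 91.3% chance that X is at most 0.81.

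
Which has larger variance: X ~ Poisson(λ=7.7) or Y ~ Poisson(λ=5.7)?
X has larger variance (7.7000 > 5.7000)

Compute the variance for each distribution:

X ~ Poisson(λ=7.7):
Var(X) = 7.7000

Y ~ Poisson(λ=5.7):
Var(Y) = 5.7000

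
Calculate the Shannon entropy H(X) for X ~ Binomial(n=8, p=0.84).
1.3945 nats

We have X ~ Binomial(n=8, p=0.84).

The Shannon entropy measures the uncertainty or information content of the distribution.

For a Binomial distribution with n=8, p=0.84:
H(X) = 1.3945 nats

(In bits, this would be 2.0118 bits.)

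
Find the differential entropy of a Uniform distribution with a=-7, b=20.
3.2958 nats

We have X ~ Uniform(a=-7, b=20).

The differential entropy measures the uncertainty or information content of the distribution.

For a Uniform distribution with a=-7, b=20:
h(X) = 3.2958 nats

(In bits, this would be 4.7549 bits.)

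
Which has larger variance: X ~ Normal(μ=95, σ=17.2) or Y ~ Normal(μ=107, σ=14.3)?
X has larger variance (295.8400 > 204.4900)

Compute the variance for each distribution:

X ~ Normal(μ=95, σ=17.2):
Var(X) = 295.8400

Y ~ Normal(μ=107, σ=14.3):
Var(Y) = 204.4900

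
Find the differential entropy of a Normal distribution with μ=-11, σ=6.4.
3.2752 nats

We have X ~ Normal(μ=-11, σ=6.4).

The differential entropy measures the uncertainty or information content of the distribution.

For a Normal distribution with μ=-11, σ=6.4:
h(X) = 3.2752 nats

(In bits, this would be 4.7252 bits.)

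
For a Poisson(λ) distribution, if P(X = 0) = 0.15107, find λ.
λ = 1.8900

For a Poisson(λ) distribution, the PMF at 0 is:
P(X = 0) = λ^0 e^(-λ) / 0! = e^(-λ)

Given P(X = 0) = 0.15107:
e^(-λ) = 0.15107
-λ = ln(0.15107)
λ = -ln(0.15107) = 1.8900

Verification: e^(-1.8900) = 0.15107 ✓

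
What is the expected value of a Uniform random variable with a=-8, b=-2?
-5.0000

We have X ~ Uniform(a=-8, b=-2).

For a Uniform distribution with a=-8, b=-2:
E[X] = -5.0000

This is the expected (average) value of X.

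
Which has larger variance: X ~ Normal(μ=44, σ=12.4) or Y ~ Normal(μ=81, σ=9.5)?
X has larger variance (153.7600 > 90.2500)

Compute the variance for each distribution:

X ~ Normal(μ=44, σ=12.4):
Var(X) = 153.7600

Y ~ Normal(μ=81, σ=9.5):
Var(Y) = 90.2500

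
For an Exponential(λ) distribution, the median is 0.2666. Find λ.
λ = 2.6000

For X ~ Exponential(λ), the CDF is F(x) = 1 - e^(-λx).
The median m satisfies F(m) = 0.5:
1 - e^(-λm) = 0.5
e^(-λm) = 0.5
λm = ln(2)
m = ln(2) / λ

Given m = 0.2666:
λ = ln(2) / 0.2666 = 0.693147 / 0.2666 = 2.6000

Verification: ln(2) / 2.6000 = 0.2666 ✓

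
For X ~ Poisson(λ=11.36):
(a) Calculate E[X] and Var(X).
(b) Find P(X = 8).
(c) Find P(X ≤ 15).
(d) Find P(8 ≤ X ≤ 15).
(a) E[X] = 11.3600, Var(X) = 11.3600
(b) P(X = 8) = 0.080153
(c) P(X ≤ 15) = 0.886931
(d) P(8 ≤ X ≤ 15) = 0.765504

We have X ~ Poisson(λ=11.36).

(a) Moments:
E[X] = 11.3600
Var(X) = 11.3600
σ = √Var(X) = 3.3705

(b) Point probability using PMF:
P(X = 8) = 0.080153

(c) Cumulative probability using CDF:
P(X ≤ 15) = F(15) = 0.886931

(d) Range probability:
P(8 ≤ X ≤ 15) = P(X ≤ 15) - P(X ≤ 7)
                   = F(15) - F(7)
                   = 0.886931 - 0.121427
                   = 0.765504

This means approximately 76.6% of outcomes fall in the interval [8, 15].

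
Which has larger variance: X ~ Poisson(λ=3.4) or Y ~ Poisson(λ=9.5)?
Y has larger variance (9.5000 > 3.4000)

Compute the variance for each distribution:

X ~ Poisson(λ=3.4):
Var(X) = 3.4000

Y ~ Poisson(λ=9.5):
Var(Y) = 9.5000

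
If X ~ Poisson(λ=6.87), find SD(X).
2.6211

We have X ~ Poisson(λ=6.87).

For a Poisson distribution with λ=6.87:
σ = √Var(X) = 2.6211

The standard deviation is the square root of the variance.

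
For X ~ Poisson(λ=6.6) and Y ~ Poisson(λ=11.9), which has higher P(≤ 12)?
X has higher probability (P(X ≤ 12) = 0.9821 > P(Y ≤ 12) = 0.5874)

Compute P(≤ 12) for each distribution:

X ~ Poisson(λ=6.6):
P(X ≤ 12) = 0.9821

Y ~ Poisson(λ=11.9):
P(Y ≤ 12) = 0.5874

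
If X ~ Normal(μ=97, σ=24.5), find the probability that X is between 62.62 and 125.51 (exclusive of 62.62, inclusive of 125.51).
0.797453

We have X ~ Normal(μ=97, σ=24.5).

To find P(62.62 < X ≤ 125.51), we use:
P(62.62 < X ≤ 125.51) = P(X ≤ 125.51) - P(X ≤ 62.62)
                 = F(125.51) - F(62.62)
                 = 0.877722 - 0.080269
                 = 0.797453

So there's approximately a 79.7% chance that X falls in this range.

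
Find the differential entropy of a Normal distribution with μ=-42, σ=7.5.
3.4338 nats

We have X ~ Normal(μ=-42, σ=7.5).

The differential entropy measures the uncertainty or information content of the distribution.

For a Normal distribution with μ=-42, σ=7.5:
h(X) = 3.4338 nats

(In bits, this would be 4.9540 bits.)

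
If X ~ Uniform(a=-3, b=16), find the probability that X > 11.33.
0.245789

We have X ~ Uniform(a=-3, b=16).

P(X > 11.33) = 1 - P(X ≤ 11.33)
                = 1 - F(11.33)
                = 1 - 0.754211
                = 0.245789

So there's approximately a 24.6% chance that X exceeds 11.33.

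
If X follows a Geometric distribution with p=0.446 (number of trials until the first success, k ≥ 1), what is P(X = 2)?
0.247084

We have X ~ Geometric(p=0.446) (number of trials until the first success, k ≥ 1).

For a Geometric distribution, the PMF gives us the probability of each outcome.

Using the PMF formula:
P(X = 2) = 0.247084

Rounded to 4 decimal places: 0.2471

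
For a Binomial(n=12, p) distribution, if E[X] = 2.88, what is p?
p = 0.24

For a Binomial(n, p) distribution:
E[X] = n × p

Given n = 12 and E[X] = 2.88:
2.88 = 12 × p
p = 2.88 / 12 = 0.24

Verification: Binomial(12, 0.24) has E[X] = 2.88 ✓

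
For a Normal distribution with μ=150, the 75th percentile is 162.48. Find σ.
σ = 18.5029

For X ~ Normal(μ, σ), the p-th percentile satisfies x = μ + z_p × σ,
where z_p = Φ⁻¹(p) is the standard normal quantile.

Step 1: z_{0.75} = Φ⁻¹(0.75) = 0.6745

Step 2: Solve for σ:
162.48 = 150 + 0.6745 × σ
σ = (162.48 - 150) / 0.6745
σ = 12.48 / 0.6745
σ = 18.5029

Verification: μ + z × σ = 150 + 0.6745 × 18.5029 = 162.48 ✓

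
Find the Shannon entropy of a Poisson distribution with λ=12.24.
2.6642 nats

We have X ~ Poisson(λ=12.24).

The Shannon entropy measures the uncertainty or information content of the distribution.

For a Poisson distribution with λ=12.24:
H(X) = 2.6642 nats

(In bits, this would be 3.8436 bits.)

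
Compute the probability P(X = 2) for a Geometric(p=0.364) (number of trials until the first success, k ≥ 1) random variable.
0.231504

We have X ~ Geometric(p=0.364) (number of trials until the first success, k ≥ 1).

For a Geometric distribution, the PMF gives us the probability of each outcome.

Using the PMF formula:
P(X = 2) = 0.231504

Rounded to 4 decimal places: 0.2315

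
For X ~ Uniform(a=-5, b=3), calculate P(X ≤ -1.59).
0.426250

We have X ~ Uniform(a=-5, b=3).

The CDF gives us P(X ≤ k).

Using the CDF:
P(X ≤ -1.59) = 0.426250

This means there's approximately a 42.6% chance that X is at most -1.59.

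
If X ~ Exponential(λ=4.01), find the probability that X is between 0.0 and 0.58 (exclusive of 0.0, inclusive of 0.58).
0.902295

We have X ~ Exponential(λ=4.01).

To find P(0.0 < X ≤ 0.58), we use:
P(0.0 < X ≤ 0.58) = P(X ≤ 0.58) - P(X ≤ 0.0)
                 = F(0.58) - F(0.0)
                 = 0.902295 - 0.000000
                 = 0.902295

So there's approximately a 90.2% chance that X falls in this range.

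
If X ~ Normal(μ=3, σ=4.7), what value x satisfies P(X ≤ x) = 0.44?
2.2904

We have X ~ Normal(μ=3, σ=4.7).

We want to find x such that P(X ≤ x) = 0.44.

This is the 44th percentile, which means 44% of values fall below this point.

Using the inverse CDF (quantile function):
x = F⁻¹(0.44) = 2.2904

Verification: P(X ≤ 2.2904) = 0.44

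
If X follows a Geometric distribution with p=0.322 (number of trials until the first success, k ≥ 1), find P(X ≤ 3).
0.688334

We have X ~ Geometric(p=0.322) (number of trials until the first success, k ≥ 1).

The CDF gives us P(X ≤ k).

Using the CDF:
P(X ≤ 3) = 0.688334

This means there's approximately a 68.8% chance that X is at most 3.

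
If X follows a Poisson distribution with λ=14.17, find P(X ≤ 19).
0.916338

We have X ~ Poisson(λ=14.17).

The CDF gives us P(X ≤ k).

Using the CDF:
P(X ≤ 19) = 0.916338

This means there's approximately a 91.6% chance that X is at most 19.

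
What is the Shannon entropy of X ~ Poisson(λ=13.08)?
2.6978 nats

We have X ~ Poisson(λ=13.08).

The Shannon entropy measures the uncertainty or information content of the distribution.

For a Poisson distribution with λ=13.08:
H(X) = 2.6978 nats

(In bits, this would be 3.8922 bits.)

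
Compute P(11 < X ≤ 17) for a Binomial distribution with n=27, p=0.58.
0.708144

We have X ~ Binomial(n=27, p=0.58).

To find P(11 < X ≤ 17), we use:
P(11 < X ≤ 17) = P(X ≤ 17) - P(X ≤ 11)
                 = F(17) - F(11)
                 = 0.761472 - 0.053328
                 = 0.708144

So there's approximately a 70.8% chance that X falls in this range.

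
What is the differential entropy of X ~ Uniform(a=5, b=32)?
3.2958 nats

We have X ~ Uniform(a=5, b=32).

The differential entropy measures the uncertainty or information content of the distribution.

For a Uniform distribution with a=5, b=32:
h(X) = 3.2958 nats

(In bits, this would be 4.7549 bits.)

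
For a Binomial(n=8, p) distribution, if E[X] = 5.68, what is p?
p = 0.71

For a Binomial(n, p) distribution:
E[X] = n × p

Given n = 8 and E[X] = 5.68:
5.68 = 8 × p
p = 5.68 / 8 = 0.71

Verification: Binomial(8, 0.71) has E[X] = 5.68 ✓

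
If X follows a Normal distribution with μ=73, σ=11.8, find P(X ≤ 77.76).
0.656669

We have X ~ Normal(μ=73, σ=11.8).

The CDF gives us P(X ≤ k).

Using the CDF:
P(X ≤ 77.76) = 0.656669

This means there's approximately a 65.7% chance that X is at most 77.76.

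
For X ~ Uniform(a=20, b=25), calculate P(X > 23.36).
0.328000

We have X ~ Uniform(a=20, b=25).

P(X > 23.36) = 1 - P(X ≤ 23.36)
                = 1 - F(23.36)
                = 1 - 0.672000
                = 0.328000

So there's approximately a 32.8% chance that X exceeds 23.36.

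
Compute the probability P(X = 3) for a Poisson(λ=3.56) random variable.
0.213851

We have X ~ Poisson(λ=3.56).

For a Poisson distribution, the PMF gives us the probability of each outcome.

Using the PMF formula:
P(X = 3) = 0.213851

Rounded to 4 decimal places: 0.2139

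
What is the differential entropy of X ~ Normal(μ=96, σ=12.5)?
3.9447 nats

We have X ~ Normal(μ=96, σ=12.5).

The differential entropy measures the uncertainty or information content of the distribution.

For a Normal distribution with μ=96, σ=12.5:
h(X) = 3.9447 nats

(In bits, this would be 5.6910 bits.)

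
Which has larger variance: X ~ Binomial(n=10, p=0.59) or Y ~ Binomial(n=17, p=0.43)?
Y has larger variance (4.1667 > 2.4190)

Compute the variance for each distribution:

X ~ Binomial(n=10, p=0.59):
Var(X) = 2.4190

Y ~ Binomial(n=17, p=0.43):
Var(Y) = 4.1667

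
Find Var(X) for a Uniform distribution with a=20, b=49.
70.0833

We have X ~ Uniform(a=20, b=49).

For a Uniform distribution with a=20, b=49:
Var(X) = 70.0833

The variance measures the spread of the distribution around the mean.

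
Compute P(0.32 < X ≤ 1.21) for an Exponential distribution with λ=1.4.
0.455122

We have X ~ Exponential(λ=1.4).

To find P(0.32 < X ≤ 1.21), we use:
P(0.32 < X ≤ 1.21) = P(X ≤ 1.21) - P(X ≤ 0.32)
                 = F(1.21) - F(0.32)
                 = 0.816217 - 0.361095
                 = 0.455122

So there's approximately a 45.5% chance that X falls in this range.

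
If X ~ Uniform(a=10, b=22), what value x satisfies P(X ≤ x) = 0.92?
21.0400

We have X ~ Uniform(a=10, b=22).

We want to find x such that P(X ≤ x) = 0.92.

This is the 92nd percentile, which means 92% of values fall below this point.

Using the inverse CDF (quantile function):
x = F⁻¹(0.92) = 21.0400

Verification: P(X ≤ 21.0400) = 0.92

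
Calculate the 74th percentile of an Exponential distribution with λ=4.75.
0.2836

We have X ~ Exponential(λ=4.75).

We want to find x such that P(X ≤ x) = 0.74.

This is the 74th percentile, which means 74% of values fall below this point.

Using the inverse CDF (quantile function):
x = F⁻¹(0.74) = 0.2836

Verification: P(X ≤ 0.2836) = 0.74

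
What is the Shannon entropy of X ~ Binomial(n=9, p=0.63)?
1.7838 nats

We have X ~ Binomial(n=9, p=0.63).

The Shannon entropy measures the uncertainty or information content of the distribution.

For a Binomial distribution with n=9, p=0.63:
H(X) = 1.7838 nats

(In bits, this would be 2.5735 bits.)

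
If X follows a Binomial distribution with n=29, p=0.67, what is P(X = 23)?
0.061308

We have X ~ Binomial(n=29, p=0.67).

For a Binomial distribution, the PMF gives us the probability of each outcome.

Using the PMF formula:
P(X = 23) = 0.061308

Rounded to 4 decimal places: 0.0613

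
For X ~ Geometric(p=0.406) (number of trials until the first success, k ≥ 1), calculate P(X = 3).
0.143251

We have X ~ Geometric(p=0.406) (number of trials until the first success, k ≥ 1).

For a Geometric distribution, the PMF gives us the probability of each outcome.

Using the PMF formula:
P(X = 3) = 0.143251

Rounded to 4 decimal places: 0.1433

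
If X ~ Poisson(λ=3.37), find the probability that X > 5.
0.125694

We have X ~ Poisson(λ=3.37).

P(X > 5) = 1 - P(X ≤ 5)
                = 1 - F(5)
                = 1 - 0.874306
                = 0.125694

So there's approximately a 12.6% chance that X exceeds 5.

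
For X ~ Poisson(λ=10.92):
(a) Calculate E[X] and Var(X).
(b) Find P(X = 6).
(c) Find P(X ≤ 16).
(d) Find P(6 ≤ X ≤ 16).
(a) E[X] = 10.9200, Var(X) = 10.9200
(b) P(X = 6) = 0.042610
(c) P(X ≤ 16) = 0.946957
(d) P(6 ≤ X ≤ 16) = 0.907604

We have X ~ Poisson(λ=10.92).

(a) Moments:
E[X] = 10.9200
Var(X) = 10.9200
σ = √Var(X) = 3.3045

(b) Point probability using PMF:
P(X = 6) = 0.042610

(c) Cumulative probability using CDF:
P(X ≤ 16) = F(16) = 0.946957

(d) Range probability:
P(6 ≤ X ≤ 16) = P(X ≤ 16) - P(X ≤ 5)
                   = F(16) - F(5)
                   = 0.946957 - 0.039353
                   = 0.907604

This means approximately 90.8% of outcomes fall in the interval [6, 16].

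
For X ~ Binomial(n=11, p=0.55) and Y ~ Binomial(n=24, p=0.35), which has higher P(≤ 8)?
X has higher probability (P(X ≤ 8) = 0.9348 > P(Y ≤ 8) = 0.5257)

Compute P(≤ 8) for each distribution:

X ~ Binomial(n=11, p=0.55):
P(X ≤ 8) = 0.9348

Y ~ Binomial(n=24, p=0.35):
P(Y ≤ 8) = 0.5257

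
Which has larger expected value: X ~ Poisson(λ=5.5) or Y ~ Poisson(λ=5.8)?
Y has larger mean (5.8000 > 5.5000)

Compute the expected value for each distribution:

X ~ Poisson(λ=5.5):
E[X] = 5.5000

Y ~ Poisson(λ=5.8):
E[Y] = 5.8000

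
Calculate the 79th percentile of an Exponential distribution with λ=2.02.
0.7726

We have X ~ Exponential(λ=2.02).

We want to find x such that P(X ≤ x) = 0.79.

This is the 79th percentile, which means 79% of values fall below this point.

Using the inverse CDF (quantile function):
x = F⁻¹(0.79) = 0.7726

Verification: P(X ≤ 0.7726) = 0.79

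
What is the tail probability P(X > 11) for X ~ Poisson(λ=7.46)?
0.076922

We have X ~ Poisson(λ=7.46).

P(X > 11) = 1 - P(X ≤ 11)
                = 1 - F(11)
                = 1 - 0.923078
                = 0.076922

So there's approximately a 7.7% chance that X exceeds 11.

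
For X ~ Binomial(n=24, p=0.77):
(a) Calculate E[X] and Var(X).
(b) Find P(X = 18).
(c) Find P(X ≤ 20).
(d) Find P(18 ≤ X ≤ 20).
(a) E[X] = 18.4800, Var(X) = 4.2504
(b) P(X = 18) = 0.180398
(c) P(X ≤ 20) = 0.836328
(d) P(18 ≤ X ≤ 20) = 0.530740

We have X ~ Binomial(n=24, p=0.77).

(a) Moments:
E[X] = 18.4800
Var(X) = 4.2504
σ = √Var(X) = 2.0616

(b) Point probability using PMF:
P(X = 18) = 0.180398

(c) Cumulative probability using CDF:
P(X ≤ 20) = F(20) = 0.836328

(d) Range probability:
P(18 ≤ X ≤ 20) = P(X ≤ 20) - P(X ≤ 17)
                   = F(20) - F(17)
                   = 0.836328 - 0.305588
                   = 0.530740

This means approximately 53.1% of outcomes fall in the interval [18, 20].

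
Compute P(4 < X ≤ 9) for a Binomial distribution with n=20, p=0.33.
0.754498

We have X ~ Binomial(n=20, p=0.33).

To find P(4 < X ≤ 9), we use:
P(4 < X ≤ 9) = P(X ≤ 9) - P(X ≤ 4)
                 = F(9) - F(4)
                 = 0.913422 - 0.158924
                 = 0.754498

So there's approximately a 75.4% chance that X falls in this range.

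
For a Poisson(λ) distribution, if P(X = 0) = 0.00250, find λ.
λ = 5.9915

For a Poisson(λ) distribution, the PMF at 0 is:
P(X = 0) = λ^0 e^(-λ) / 0! = e^(-λ)

Given P(X = 0) = 0.00250:
e^(-λ) = 0.00250
-λ = ln(0.00250)
λ = -ln(0.00250) = 5.9915

Verification: e^(-5.9915) = 0.00250 ✓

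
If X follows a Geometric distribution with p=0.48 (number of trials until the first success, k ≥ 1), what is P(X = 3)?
0.129792

We have X ~ Geometric(p=0.48) (number of trials until the first success, k ≥ 1).

For a Geometric distribution, the PMF gives us the probability of each outcome.

Using the PMF formula:
P(X = 3) = 0.129792

Rounded to 4 decimal places: 0.1298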